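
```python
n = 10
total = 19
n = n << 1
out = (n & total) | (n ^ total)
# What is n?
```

Trace:
`n = 10` → n = 10
`total = 19` → total = 19
`n = n << 1` → n = 20
`out = (n & total) | (n ^ total)` → out = 23
So n = 20

Answer: 20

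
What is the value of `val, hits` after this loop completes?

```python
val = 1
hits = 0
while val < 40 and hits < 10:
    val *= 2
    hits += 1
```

Double until >= 40 or 10 iterations
`val, hits` takes the values: (1, 0) → (2, 0) → (2, 1) → (4, 1) → (4, 2) → (8, 2) → (8, 3) → (16, 3) → (16, 4) → (32, 4) → (32, 5) → (64, 5) → (64, 6)

Answer: 64, 6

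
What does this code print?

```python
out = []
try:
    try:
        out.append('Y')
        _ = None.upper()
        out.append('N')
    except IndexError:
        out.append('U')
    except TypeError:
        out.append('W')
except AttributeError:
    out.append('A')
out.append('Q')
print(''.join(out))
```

Execution trace: 'Y' (try body) → 'A' (outer except AttributeError) → 'Q' (after the try/except). Output: YAQ

Answer: YAQ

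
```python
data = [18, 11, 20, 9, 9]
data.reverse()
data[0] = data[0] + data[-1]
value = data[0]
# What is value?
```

Trace:
`data = [18, 11, 20, 9, 9]` → data = [18, 11, 20, 9, 9]
`data.reverse()` → data = [9, 9, 20, 11, 18]
`data[0] = data[0] + data[-1]` → data = [27, 9, 20, 11, 18]
`value = data[0]` → value = 27
So value = 27

Answer: 27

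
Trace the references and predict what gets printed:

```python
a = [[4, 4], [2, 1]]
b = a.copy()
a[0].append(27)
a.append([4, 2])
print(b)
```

Key concept: shallow copy with nested lists.
Step by step:
`a = [[4, 4], [2, 1]]` → a = [[4, 4], [2, 1]]
`b = a.copy()` → b = [[4, 4], [2, 1]]
`a[0].append(27)` → a = [[4, 4, 27], [2, 1]]; b = [[4, 4, 27], [2, 1]]
`a.append([4, 2])` → a = [[4, 4, 27], [2, 1], [4, 2]]
`print(b)` → prints [[4, 4, 27], [2, 1]]

Answer: [[4, 4, 27], [2, 1]]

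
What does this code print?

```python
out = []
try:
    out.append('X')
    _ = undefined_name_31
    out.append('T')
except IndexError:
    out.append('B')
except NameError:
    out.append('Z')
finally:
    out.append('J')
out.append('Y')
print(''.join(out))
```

Execution trace: 'X' (try body) → 'Z' (except NameError) → 'J' (finally) → 'Y' (after the try/except). Output: XZJY

Answer: XZJY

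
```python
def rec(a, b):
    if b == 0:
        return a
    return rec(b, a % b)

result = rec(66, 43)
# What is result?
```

rec(66, 43) -> rec(43, 23) -> rec(23, 20) -> rec(20, 3) -> rec(3, 2) -> rec(2, 1) -> rec(1, 0) -> 1

Answer: 1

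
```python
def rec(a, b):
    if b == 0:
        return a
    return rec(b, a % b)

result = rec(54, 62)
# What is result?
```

rec(54, 62) -> rec(62, 54) -> rec(54, 8) -> rec(8, 6) -> rec(6, 2) -> rec(2, 0) -> 2

Answer: 2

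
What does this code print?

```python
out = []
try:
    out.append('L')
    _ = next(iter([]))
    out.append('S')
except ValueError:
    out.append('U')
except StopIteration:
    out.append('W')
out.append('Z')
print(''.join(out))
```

Execution trace: 'L' (try body) → 'W' (except StopIteration) → 'Z' (after the try/except). Output: LWZ

Answer: LWZ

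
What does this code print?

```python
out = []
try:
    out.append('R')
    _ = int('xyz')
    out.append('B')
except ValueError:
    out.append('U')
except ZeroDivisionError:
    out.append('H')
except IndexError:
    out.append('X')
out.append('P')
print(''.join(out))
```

Execution trace: 'R' (try body) → 'U' (except ValueError) → 'P' (after the try/except). Output: RUP

Answer: RUP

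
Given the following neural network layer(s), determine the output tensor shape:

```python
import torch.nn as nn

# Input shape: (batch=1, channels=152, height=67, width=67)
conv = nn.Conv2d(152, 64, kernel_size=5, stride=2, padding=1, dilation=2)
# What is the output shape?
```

Input: (1, 152, 67, 67) -> Output: (1, 64, 31, 31)

Answer: (1, 64, 31, 31)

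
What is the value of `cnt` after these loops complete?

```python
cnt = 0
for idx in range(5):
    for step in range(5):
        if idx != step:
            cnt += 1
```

5² - 5 (exclude diagonal)
`cnt` takes the values: 0 → 1 → 2 → 3 → 4 → 5 → 6 → 7 → 8 → 9 → 10 → 11 → 12 → 13 → 14 → 15 → 16 → 17 → 18 → 19 → 20

Answer: 20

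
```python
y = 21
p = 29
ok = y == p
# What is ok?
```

Trace:
`y = 21` → y = 21
`p = 29` → p = 29
`ok = y == p` → ok = False
So ok = False

Answer: False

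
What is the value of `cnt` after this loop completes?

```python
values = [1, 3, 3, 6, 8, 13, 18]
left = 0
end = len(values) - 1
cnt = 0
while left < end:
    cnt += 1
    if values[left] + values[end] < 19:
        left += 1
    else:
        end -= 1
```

Steps to find pair summing to 19
`cnt` takes the values: 0 → 1 → 2 → 3 → 4 → 5 → 6

Answer: 6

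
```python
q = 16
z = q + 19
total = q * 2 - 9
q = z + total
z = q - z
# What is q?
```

Trace:
`q = 16` → q = 16
`z = q + 19` → z = 35
`total = q * 2 - 9` → total = 23
`q = z + total` → q = 58
`z = q - z` → z = 23
So q = 58

Answer: 58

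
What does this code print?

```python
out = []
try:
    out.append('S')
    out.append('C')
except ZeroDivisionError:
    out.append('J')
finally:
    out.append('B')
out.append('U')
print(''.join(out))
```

Execution trace: 'S' (try body) → 'C' (try body, no exception) → 'B' (finally) → 'U' (after the try/except). Output: SCBU

Answer: SCBU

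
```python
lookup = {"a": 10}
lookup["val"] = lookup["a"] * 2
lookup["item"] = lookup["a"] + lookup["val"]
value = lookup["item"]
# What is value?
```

Trace:
`lookup = {"a": 10}` → lookup = {'a': 10}
`lookup["val"] = lookup["a"] * 2` → lookup = {'a': 10, 'val': 20}
`lookup["item"] = lookup["a"] + lookup["val"]` → lookup = {'a': 10, 'val': 20, 'item': 30}
`value = lookup["item"]` → value = 30
So value = 30

Answer: 30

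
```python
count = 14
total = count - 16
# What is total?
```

Trace:
`count = 14` → count = 14
`total = count - 16` → total = -2
So total = -2

Answer: -2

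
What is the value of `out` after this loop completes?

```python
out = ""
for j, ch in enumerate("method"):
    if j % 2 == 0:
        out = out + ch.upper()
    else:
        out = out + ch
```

Uppercase even positions in 'method'
`out` takes the values: "" → "M" → "Me" → "MeT" → "MeTh" → "MeThO" → "MeThOd"

Answer: "MeThOd"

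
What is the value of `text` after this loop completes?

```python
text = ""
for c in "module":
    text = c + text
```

Reverse 'module'
`text` takes the values: "" → "m" → "om" → "dom" → "udom" → "ludom" → "eludom"

Answer: "eludom"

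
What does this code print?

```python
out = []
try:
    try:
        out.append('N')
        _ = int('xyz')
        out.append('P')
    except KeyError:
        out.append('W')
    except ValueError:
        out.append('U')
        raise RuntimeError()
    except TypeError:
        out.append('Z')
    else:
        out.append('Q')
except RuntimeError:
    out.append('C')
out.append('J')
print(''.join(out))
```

Execution trace: 'N' (inner try body) → 'U' (inner except ValueError) → 'C' (outer except RuntimeError) → 'J' (after the try/except). Output: NUCJ

Answer: NUCJ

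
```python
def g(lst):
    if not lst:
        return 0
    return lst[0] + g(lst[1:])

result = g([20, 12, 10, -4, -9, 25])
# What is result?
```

20 + 12 + 10 + (-4) + (-9) + 25 + 0 = 54

Answer: 54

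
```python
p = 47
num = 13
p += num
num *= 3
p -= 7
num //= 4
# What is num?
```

Trace:
`p = 47` → p = 47
`num = 13` → num = 13
`p += num` → p = 60
`num *= 3` → num = 39
`p -= 7` → p = 53
`num //= 4` → num = 9
So num = 9

Answer: 9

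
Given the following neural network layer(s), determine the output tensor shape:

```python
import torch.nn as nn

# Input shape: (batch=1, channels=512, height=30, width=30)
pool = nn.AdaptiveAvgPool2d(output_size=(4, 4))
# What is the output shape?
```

Input: (1, 512, 30, 30) -> Output: (1, 512, 4, 4)

Answer: (1, 512, 4, 4)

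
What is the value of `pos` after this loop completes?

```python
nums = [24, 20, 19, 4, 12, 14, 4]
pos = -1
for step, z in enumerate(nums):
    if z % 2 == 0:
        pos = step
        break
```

First even number index in [24, 20, 19, 4, 12, 14, 4]
`pos` takes the values: -1 → 0

Answer: 0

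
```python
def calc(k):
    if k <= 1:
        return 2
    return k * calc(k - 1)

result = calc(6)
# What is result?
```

calc(6) = 6 * 5 * 4 * 3 * 2 * 2 = 1440

Answer: 1440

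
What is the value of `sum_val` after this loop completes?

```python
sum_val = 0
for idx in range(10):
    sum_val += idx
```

Sum of 0 to 9 = 45
`sum_val` takes the values: 0 → 1 → 3 → 6 → 10 → 15 → 21 → 28 → 36 → 45

Answer: 45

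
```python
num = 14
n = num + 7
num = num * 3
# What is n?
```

Trace:
`num = 14` → num = 14
`n = num + 7` → n = 21
`num = num * 3` → num = 42
So n = 21

Answer: 21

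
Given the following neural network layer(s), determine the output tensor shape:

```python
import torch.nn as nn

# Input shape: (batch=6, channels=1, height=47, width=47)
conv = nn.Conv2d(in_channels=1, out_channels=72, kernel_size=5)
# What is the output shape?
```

Input: (6, 1, 47, 47) -> Output: (6, 72, 43, 43)

Answer: (6, 72, 43, 43)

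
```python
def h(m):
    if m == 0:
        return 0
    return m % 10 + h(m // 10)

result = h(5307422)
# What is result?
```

Sum of digits of 5307422: 2 + 2 + 4 + 7 + 0 + 3 + 5 = 23

Answer: 23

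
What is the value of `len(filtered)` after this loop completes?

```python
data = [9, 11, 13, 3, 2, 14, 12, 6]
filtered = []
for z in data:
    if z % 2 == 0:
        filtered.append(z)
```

Count even numbers in [9, 11, 13, 3, 2, 14, 12, 6]
`filtered` takes the values: [] → [2] → [2, 14] → [2, 14, 12] → [2, 14, 12, 6]
So `len(filtered)` = 4

Answer: 4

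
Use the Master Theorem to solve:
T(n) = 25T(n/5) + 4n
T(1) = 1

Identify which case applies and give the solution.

a=25, b=5, f(n)=4n. log_5(25) = 2. Since c=1 < 2, Case 1 applies: T(n) = Θ(n^log_b(a)) = O(n^2).

Answer: O(n^2) - Case 1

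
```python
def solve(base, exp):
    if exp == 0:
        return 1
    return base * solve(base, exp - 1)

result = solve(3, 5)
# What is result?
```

solve(3, 5) = 3 * 3 * 3 * 3 * 3 = 243

Answer: 243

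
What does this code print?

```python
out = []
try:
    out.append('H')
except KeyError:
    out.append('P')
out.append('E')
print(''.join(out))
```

Execution trace: 'H' (try body, no exception) → 'E' (after the try/except). Output: HE

Answer: HE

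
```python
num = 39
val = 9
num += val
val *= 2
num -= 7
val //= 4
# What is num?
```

Trace:
`num = 39` → num = 39
`val = 9` → val = 9
`num += val` → num = 48
`val *= 2` → val = 18
`num -= 7` → num = 41
`val //= 4` → val = 4
So num = 41

Answer: 41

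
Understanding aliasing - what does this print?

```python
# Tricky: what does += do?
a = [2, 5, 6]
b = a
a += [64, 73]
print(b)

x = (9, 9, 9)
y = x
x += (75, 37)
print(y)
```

Key concept: += behavior differs for mutable vs immutable.
Step by step:
`a = [2, 5, 6]` → a = [2, 5, 6]
`b = a` → b = [2, 5, 6] (same object as a)
`a += [64, 73]` → a = [2, 5, 6, 64, 73] (same object as b); b = [2, 5, 6, 64, 73] (same object as a)
`print(b)` → prints [2, 5, 6, 64, 73]
`x = (9, 9, 9)` → x = (9, 9, 9)
`y = x` → y = (9, 9, 9)
`x += (75, 37)` → x = (9, 9, 9, 75, 37)
`print(y)` → prints (9, 9, 9)

Answer:
[2, 5, 6, 64, 73]
(9, 9, 9)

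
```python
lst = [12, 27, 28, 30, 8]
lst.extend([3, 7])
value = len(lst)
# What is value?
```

Trace:
`lst = [12, 27, 28, 30, 8]` → lst = [12, 27, 28, 30, 8]
`lst.extend([3, 7])` → lst = [12, 27, 28, 30, 8, 3, 7]
`value = len(lst)` → value = 7
So value = 7

Answer: 7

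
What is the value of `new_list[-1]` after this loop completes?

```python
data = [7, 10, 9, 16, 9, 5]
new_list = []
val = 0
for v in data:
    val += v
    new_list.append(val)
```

Cumulative sum ends at 56
`new_list` takes the values: [] → [7] → [7, 17] → [7, 17, 26] → [7, 17, 26, 42] → [7, 17, 26, 42, 51] → [7, 17, 26, 42, 51, 56]
So `new_list[-1]` = 56

Answer: 56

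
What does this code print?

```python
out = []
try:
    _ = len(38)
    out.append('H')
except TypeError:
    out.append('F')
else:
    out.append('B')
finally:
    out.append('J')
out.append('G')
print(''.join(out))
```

Execution trace: 'F' (except TypeError) → 'J' (finally) → 'G' (after the try/except). Output: FJG

Answer: FJG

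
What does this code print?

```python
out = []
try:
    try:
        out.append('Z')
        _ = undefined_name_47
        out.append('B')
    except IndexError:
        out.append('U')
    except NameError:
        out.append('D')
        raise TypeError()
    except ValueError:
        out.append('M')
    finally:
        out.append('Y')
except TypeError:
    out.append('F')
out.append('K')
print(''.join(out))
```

Execution trace: 'Z' (inner try body) → 'D' (inner except NameError) → 'Y' (inner finally) → 'F' (outer except TypeError) → 'K' (after the try/except). Output: ZDYFK

Answer: ZDYFK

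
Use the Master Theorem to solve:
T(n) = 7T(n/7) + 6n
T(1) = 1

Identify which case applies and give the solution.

a=7, b=7, f(n)=6n. log_7(7) = 1. Since c=1 = 1, Case 2 applies: T(n) = Θ(n^log_b(a) · log n) = O(n log n).

Answer: O(n log n) - Case 2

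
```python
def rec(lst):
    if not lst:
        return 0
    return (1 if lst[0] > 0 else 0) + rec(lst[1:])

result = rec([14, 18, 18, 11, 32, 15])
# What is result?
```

Count of positive elements in [14, 18, 18, 11, 32, 15] = 6

Answer: 6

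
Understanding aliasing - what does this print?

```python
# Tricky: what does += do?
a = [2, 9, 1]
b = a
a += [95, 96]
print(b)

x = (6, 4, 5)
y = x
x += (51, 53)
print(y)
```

Key concept: += behavior differs for mutable vs immutable.
Step by step:
`a = [2, 9, 1]` → a = [2, 9, 1]
`b = a` → b = [2, 9, 1] (same object as a)
`a += [95, 96]` → a = [2, 9, 1, 95, 96] (same object as b); b = [2, 9, 1, 95, 96] (same object as a)
`print(b)` → prints [2, 9, 1, 95, 96]
`x = (6, 4, 5)` → x = (6, 4, 5)
`y = x` → y = (6, 4, 5)
`x += (51, 53)` → x = (6, 4, 5, 51, 53)
`print(y)` → prints (6, 4, 5)

Answer:
[2, 9, 1, 95, 96]
(6, 4, 5)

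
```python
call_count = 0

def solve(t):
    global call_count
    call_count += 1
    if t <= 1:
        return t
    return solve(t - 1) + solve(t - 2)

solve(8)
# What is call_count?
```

Calls(t) = 1 + Calls(t-1) + Calls(t-2); Calls(0)=Calls(1)=1. For t=8 this gives 67.

Answer: 67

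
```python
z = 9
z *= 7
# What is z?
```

Trace:
`z = 9` → z = 9
`z *= 7` → z = 63
So z = 63

Answer: 63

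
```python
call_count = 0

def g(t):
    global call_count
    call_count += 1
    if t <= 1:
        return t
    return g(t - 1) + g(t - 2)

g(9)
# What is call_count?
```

Calls(t) = 1 + Calls(t-1) + Calls(t-2); Calls(0)=Calls(1)=1. For t=9 this gives 109.

Answer: 109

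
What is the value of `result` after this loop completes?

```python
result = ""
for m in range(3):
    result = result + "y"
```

Repeat 'y' 3 times
`result` takes the values: "" → "y" → "yy" → "yyy"

Answer: "yyy"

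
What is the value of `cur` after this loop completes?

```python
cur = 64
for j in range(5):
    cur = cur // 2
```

Halve 5 times: 64 // 2^5 = 2
`cur` takes the values: 64 → 32 → 16 → 8 → 4 → 2

Answer: 2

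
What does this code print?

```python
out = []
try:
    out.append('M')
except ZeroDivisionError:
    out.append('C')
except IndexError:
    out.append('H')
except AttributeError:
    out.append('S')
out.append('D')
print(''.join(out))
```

Execution trace: 'M' (try body, no exception) → 'D' (after the try/except). Output: MD

Answer: MD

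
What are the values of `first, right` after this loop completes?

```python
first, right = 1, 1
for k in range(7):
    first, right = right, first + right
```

Fibonacci: after 7 iterations
`first, right` takes the values: (1, 1) → (1, 2) → (2, 3) → (3, 5) → (5, 8) → (8, 13) → (13, 21) → (21, 34)

Answer: 21, 34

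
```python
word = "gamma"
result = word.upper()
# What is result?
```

Trace:
`word = "gamma"` → word = 'gamma'
`result = word.upper()` → result = 'GAMMA'
So result = 'GAMMA'

Answer: 'GAMMA'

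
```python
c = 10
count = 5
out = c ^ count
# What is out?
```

Trace:
`c = 10` → c = 10
`count = 5` → count = 5
`out = c ^ count` → out = 15
So out = 15

Answer: 15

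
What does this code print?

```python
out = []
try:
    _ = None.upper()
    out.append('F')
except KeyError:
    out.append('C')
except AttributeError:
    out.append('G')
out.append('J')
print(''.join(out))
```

Execution trace: 'G' (except AttributeError) → 'J' (after the try/except). Output: GJ

Answer: GJ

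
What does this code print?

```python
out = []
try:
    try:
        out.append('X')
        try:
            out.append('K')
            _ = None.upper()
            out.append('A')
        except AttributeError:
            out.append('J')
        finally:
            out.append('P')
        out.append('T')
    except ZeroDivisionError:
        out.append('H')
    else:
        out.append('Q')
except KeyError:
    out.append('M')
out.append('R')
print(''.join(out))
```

Execution trace: 'X' (try body) → 'K' (inner try body) → 'J' (inner except AttributeError) → 'P' (inner finally) → 'T' (try body, no exception) → 'Q' (else) → 'R' (after the try/except). Output: XKJPTQR

Answer: XKJPTQR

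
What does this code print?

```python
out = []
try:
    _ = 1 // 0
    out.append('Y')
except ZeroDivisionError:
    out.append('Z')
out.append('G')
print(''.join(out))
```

Execution trace: 'Z' (except ZeroDivisionError) → 'G' (after the try/except). Output: ZG

Answer: ZG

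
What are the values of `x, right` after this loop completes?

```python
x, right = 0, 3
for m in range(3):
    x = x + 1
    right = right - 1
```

x goes 0→3, right goes 3→0
`x, right` takes the values: (0, 3) → (1, 3) → (1, 2) → (2, 2) → (2, 1) → (3, 1) → (3, 0)

Answer: 3, 0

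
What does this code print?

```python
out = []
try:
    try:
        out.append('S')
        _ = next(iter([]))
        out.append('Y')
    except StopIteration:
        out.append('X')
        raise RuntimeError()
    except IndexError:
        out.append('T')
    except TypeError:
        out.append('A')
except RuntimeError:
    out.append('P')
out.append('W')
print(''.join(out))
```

Execution trace: 'S' (inner try body) → 'X' (inner except StopIteration) → 'P' (outer except RuntimeError) → 'W' (after the try/except). Output: SXPW

Answer: SXPW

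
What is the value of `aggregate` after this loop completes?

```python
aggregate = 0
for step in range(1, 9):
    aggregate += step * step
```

Sum of squares 1² to 8² = 204
`aggregate` takes the values: 0 → 1 → 5 → 14 → 30 → 55 → 91 → 140 → 204

Answer: 204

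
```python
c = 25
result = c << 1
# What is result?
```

Trace:
`c = 25` → c = 25
`result = c << 1` → result = 50
So result = 50

Answer: 50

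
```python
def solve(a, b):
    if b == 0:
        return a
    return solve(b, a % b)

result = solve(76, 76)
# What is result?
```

solve(76, 76) -> solve(76, 0) -> 76

Answer: 76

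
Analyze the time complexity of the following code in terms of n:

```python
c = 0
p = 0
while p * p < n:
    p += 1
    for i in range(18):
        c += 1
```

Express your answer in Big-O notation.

Each loop level contributes: √n × 1. Multiplying the contributions gives O(√n).

Answer: O(√n)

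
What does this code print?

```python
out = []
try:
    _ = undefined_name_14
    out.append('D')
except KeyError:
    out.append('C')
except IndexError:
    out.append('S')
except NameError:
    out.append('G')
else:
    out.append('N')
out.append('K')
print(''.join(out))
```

Execution trace: 'G' (except NameError) → 'K' (after the try/except). Output: GK

Answer: GK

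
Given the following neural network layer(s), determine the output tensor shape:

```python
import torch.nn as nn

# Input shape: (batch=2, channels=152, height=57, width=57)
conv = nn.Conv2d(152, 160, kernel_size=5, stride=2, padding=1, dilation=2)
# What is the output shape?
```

Input: (2, 152, 57, 57) -> Output: (2, 160, 26, 26)

Answer: (2, 160, 26, 26)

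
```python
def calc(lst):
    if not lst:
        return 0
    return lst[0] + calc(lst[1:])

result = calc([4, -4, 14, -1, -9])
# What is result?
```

4 + (-4) + 14 + (-1) + (-9) + 0 = 4

Answer: 4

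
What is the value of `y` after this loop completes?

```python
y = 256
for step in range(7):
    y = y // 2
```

Halve 7 times: 256 // 2^7 = 2
`y` takes the values: 256 → 128 → 64 → 32 → 16 → 8 → 4 → 2

Answer: 2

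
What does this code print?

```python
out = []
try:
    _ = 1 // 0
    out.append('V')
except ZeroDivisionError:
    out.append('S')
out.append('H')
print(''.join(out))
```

Execution trace: 'S' (except ZeroDivisionError) → 'H' (after the try/except). Output: SH

Answer: SH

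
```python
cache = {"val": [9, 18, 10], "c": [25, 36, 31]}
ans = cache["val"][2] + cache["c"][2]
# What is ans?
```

Trace:
`cache = {"val": [9, 18, 10], "c": [25, 36, 31]}` → cache = {'val': [9, 18, 10], 'c': [25, 36, 31]}
`ans = cache["val"][2] + cache["c"][2]` → ans = 41
So ans = 41

Answer: 41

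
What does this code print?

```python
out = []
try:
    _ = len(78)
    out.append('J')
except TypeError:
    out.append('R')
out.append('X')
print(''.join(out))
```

Execution trace: 'R' (except TypeError) → 'X' (after the try/except). Output: RX

Answer: RX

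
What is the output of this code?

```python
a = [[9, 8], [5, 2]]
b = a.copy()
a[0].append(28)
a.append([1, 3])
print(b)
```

Key concept: shallow copy with nested lists.
Step by step:
`a = [[9, 8], [5, 2]]` → a = [[9, 8], [5, 2]]
`b = a.copy()` → b = [[9, 8], [5, 2]]
`a[0].append(28)` → a = [[9, 8, 28], [5, 2]]; b = [[9, 8, 28], [5, 2]]
`a.append([1, 3])` → a = [[9, 8, 28], [5, 2], [1, 3]]
`print(b)` → prints [[9, 8, 28], [5, 2]]

Answer: [[9, 8, 28], [5, 2]]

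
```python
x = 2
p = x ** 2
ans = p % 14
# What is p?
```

Trace:
`x = 2` → x = 2
`p = x ** 2` → p = 4
`ans = p % 14` → ans = 4
So p = 4

Answer: 4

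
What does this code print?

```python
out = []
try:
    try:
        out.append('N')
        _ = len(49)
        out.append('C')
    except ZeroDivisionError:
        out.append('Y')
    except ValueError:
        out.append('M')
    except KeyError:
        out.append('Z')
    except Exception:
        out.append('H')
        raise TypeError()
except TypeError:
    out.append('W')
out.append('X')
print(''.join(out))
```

Execution trace: 'N' (try body) → 'H' (except Exception) → 'W' (outer except TypeError) → 'X' (after the try/except). Output: NHWX

Answer: NHWX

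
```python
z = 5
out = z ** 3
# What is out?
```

Trace:
`z = 5` → z = 5
`out = z ** 3` → out = 125
So out = 125

Answer: 125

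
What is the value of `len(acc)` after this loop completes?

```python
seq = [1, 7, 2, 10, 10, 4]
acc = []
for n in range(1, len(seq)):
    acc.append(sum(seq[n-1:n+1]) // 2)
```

Number of 2-element averages
`acc` takes the values: [] → [4] → [4, 4] → [4, 4, 6] → [4, 4, 6, 10] → [4, 4, 6, 10, 7]
So `len(acc)` = 5

Answer: 5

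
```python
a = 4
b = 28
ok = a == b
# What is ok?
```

Trace:
`a = 4` → a = 4
`b = 28` → b = 28
`ok = a == b` → ok = False
So ok = False

Answer: False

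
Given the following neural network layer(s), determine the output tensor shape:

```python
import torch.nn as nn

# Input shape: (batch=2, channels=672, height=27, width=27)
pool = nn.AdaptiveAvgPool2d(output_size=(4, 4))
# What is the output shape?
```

Input: (2, 672, 27, 27) -> Output: (2, 672, 4, 4)

Answer: (2, 672, 4, 4)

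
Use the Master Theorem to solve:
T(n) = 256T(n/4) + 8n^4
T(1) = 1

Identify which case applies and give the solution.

a=256, b=4, f(n)=8n^4. log_4(256) = 4. Since c=4 = 4, Case 2 applies: T(n) = Θ(n^log_b(a) · log n) = O(n^4 log n).

Answer: O(n^4 log n) - Case 2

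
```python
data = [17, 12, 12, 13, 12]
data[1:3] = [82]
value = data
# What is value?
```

Trace:
`data = [17, 12, 12, 13, 12]` → data = [17, 12, 12, 13, 12]
`data[1:3] = [82]` → data = [17, 82, 13, 12]
`value = data` → value = [17, 82, 13, 12]
So value = [17, 82, 13, 12]

Answer: [17, 82, 13, 12]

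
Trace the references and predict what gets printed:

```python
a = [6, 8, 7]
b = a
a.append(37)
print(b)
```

Key concept: basic list aliasing.
Step by step:
`a = [6, 8, 7]` → a = [6, 8, 7]
`b = a` → b = [6, 8, 7] (same object as a)
`a.append(37)` → a = [6, 8, 7, 37] (same object as b); b = [6, 8, 7, 37] (same object as a)
`print(b)` → prints [6, 8, 7, 37]

Answer: [6, 8, 7, 37]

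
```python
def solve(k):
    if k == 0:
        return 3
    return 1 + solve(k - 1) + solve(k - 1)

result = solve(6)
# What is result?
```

solve(k) = 1 + 2·solve(k-1), solve(0)=3. Closed form: (3+1)·2^6 - 1 = 255.

Answer: 255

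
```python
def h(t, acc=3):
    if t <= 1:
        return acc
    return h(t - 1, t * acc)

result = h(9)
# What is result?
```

Accumulator trace (n, acc): (9, 3) -> (8, 27) -> (7, 216) -> (6, 1512) -> (5, 9072) -> (4, 45360) -> (3, 181440) -> (2, 544320) -> (1, 1088640) -> return 1088640

Answer: 1088640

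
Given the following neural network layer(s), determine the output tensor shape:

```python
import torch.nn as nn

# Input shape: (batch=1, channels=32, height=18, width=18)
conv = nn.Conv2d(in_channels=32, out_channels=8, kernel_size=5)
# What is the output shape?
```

Input: (1, 32, 18, 18) -> Output: (1, 8, 14, 14)

Answer: (1, 8, 14, 14)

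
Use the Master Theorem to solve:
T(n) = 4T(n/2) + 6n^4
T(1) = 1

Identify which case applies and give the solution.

a=4, b=2, f(n)=6n^4. log_2(4) = 2. Since c=4 > 2 and the regularity condition holds (4(n/2)^4 = (4/2^4)n^4 with 4/2^4 < 1), Case 3 applies: T(n) = Θ(f(n)) = O(n^4).

Answer: O(n^4) - Case 3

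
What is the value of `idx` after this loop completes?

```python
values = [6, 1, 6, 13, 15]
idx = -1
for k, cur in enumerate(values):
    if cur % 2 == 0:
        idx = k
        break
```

First even number index in [6, 1, 6, 13, 15]
`idx` takes the values: -1 → 0

Answer: 0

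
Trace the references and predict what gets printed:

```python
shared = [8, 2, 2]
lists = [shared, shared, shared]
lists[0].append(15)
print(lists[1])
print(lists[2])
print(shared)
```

Key concept: list of same reference.
Step by step:
`shared = [8, 2, 2]` → shared = [8, 2, 2]
`lists = [shared, shared, shared]` → lists = [[8, 2, 2], [8, 2, 2], [8, 2, 2]]
`lists[0].append(15)` → shared = [8, 2, 2, 15]; lists = [[8, 2, 2, 15], [8, 2, 2, 15], [8, 2, 2, 15]]
`print(lists[1])` → prints [8, 2, 2, 15]
`print(lists[2])` → prints [8, 2, 2, 15]
`print(shared)` → prints [8, 2, 2, 15]

Answer:
[8, 2, 2, 15]
[8, 2, 2, 15]
[8, 2, 2, 15]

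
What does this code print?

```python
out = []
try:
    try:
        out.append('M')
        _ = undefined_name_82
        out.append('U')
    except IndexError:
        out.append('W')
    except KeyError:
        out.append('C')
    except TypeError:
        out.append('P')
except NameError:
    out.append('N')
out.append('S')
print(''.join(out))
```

Execution trace: 'M' (try body) → 'N' (outer except NameError) → 'S' (after the try/except). Output: MNS

Answer: MNS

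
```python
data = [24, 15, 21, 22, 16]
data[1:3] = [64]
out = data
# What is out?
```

Trace:
`data = [24, 15, 21, 22, 16]` → data = [24, 15, 21, 22, 16]
`data[1:3] = [64]` → data = [24, 64, 22, 16]
`out = data` → out = [24, 64, 22, 16]
So out = [24, 64, 22, 16]

Answer: [24, 64, 22, 16]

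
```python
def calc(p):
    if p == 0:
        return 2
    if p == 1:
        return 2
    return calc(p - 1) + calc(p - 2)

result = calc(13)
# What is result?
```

Build up from base cases: calc(0)=2, calc(1)=2, calc(2)=4, calc(3)=6, calc(4)=10, calc(5)=16, calc(6)=26, ..., calc(13)=754

Answer: 754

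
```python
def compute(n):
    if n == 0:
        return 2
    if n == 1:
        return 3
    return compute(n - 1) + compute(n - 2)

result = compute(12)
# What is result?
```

Build up from base cases: compute(0)=2, compute(1)=3, compute(2)=5, compute(3)=8, compute(4)=13, compute(5)=21, compute(6)=34, ..., compute(12)=610

Answer: 610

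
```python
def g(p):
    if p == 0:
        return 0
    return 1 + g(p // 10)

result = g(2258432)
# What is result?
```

Count of digits of 2258432: 7

Answer: 7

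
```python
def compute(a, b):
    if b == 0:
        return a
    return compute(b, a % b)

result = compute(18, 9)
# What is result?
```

compute(18, 9) -> compute(9, 0) -> 9

Answer: 9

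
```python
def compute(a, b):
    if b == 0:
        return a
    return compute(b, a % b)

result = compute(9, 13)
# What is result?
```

compute(9, 13) -> compute(13, 9) -> compute(9, 4) -> compute(4, 1) -> compute(1, 0) -> 1

Answer: 1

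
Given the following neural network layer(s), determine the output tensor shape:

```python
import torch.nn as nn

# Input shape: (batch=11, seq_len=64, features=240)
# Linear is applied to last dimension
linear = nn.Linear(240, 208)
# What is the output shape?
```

Input: (11, 64, 240) -> Output: (11, 64, 208)

Answer: (11, 64, 208)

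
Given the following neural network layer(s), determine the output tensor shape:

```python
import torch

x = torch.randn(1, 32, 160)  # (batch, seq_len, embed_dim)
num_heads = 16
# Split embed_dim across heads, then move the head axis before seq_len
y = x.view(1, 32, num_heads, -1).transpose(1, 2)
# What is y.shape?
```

Input: (1, 32, 160) -> head_dim = 160 // 16 = 10; after view: (1, 32, 16, 10) -> after transpose(1, 2): (1, 16, 32, 10) -> Output: (1, 16, 32, 10)

Answer: (1, 16, 32, 10)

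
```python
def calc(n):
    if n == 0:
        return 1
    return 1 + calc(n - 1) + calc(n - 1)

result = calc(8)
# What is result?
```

calc(n) = 1 + 2·calc(n-1), calc(0)=1. Closed form: (1+1)·2^8 - 1 = 511.

Answer: 511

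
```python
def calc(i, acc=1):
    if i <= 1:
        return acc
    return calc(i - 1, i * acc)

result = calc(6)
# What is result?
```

Accumulator trace (n, acc): (6, 1) -> (5, 6) -> (4, 30) -> (3, 120) -> (2, 360) -> (1, 720) -> return 720

Answer: 720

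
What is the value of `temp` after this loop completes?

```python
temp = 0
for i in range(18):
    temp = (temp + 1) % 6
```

Increment mod 6, 18 times = 0
`temp` takes the values: 0 → 1 → 2 → 3 → 4 → 5 → 0 → 1 → 2 → 3 → 4 → 5 → 0 → 1 → 2 → 3 → 4 → 5 → 0

Answer: 0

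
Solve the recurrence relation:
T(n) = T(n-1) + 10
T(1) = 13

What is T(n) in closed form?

Unrolling: T(n) = T(1) + 10·(n-1) = 13 + 10(n-1) = 10n + 3.

Answer: T(n) = 10n + 3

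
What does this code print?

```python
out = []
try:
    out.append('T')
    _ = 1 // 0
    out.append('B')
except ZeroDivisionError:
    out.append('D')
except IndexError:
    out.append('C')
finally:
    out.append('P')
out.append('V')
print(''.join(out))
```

Execution trace: 'T' (try body) → 'D' (except ZeroDivisionError) → 'P' (finally) → 'V' (after the try/except). Output: TDPV

Answer: TDPV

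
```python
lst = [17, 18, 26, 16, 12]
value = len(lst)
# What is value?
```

Trace:
`lst = [17, 18, 26, 16, 12]` → lst = [17, 18, 26, 16, 12]
`value = len(lst)` → value = 5
So value = 5

Answer: 5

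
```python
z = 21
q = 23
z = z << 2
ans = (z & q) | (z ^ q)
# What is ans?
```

Trace:
`z = 21` → z = 21
`q = 23` → q = 23
`z = z << 2` → z = 84
`ans = (z & q) | (z ^ q)` → ans = 87
So ans = 87

Answer: 87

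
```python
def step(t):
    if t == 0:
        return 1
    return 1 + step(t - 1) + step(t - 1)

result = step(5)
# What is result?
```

step(t) = 1 + 2·step(t-1), step(0)=1. Closed form: (1+1)·2^5 - 1 = 63.

Answer: 63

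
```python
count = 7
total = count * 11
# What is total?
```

Trace:
`count = 7` → count = 7
`total = count * 11` → total = 77
So total = 77

Answer: 77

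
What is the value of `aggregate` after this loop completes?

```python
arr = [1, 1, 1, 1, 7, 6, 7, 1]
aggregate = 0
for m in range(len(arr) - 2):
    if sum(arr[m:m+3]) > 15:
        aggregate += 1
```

Count windows with sum > 15
`aggregate` takes the values: 0 → 1

Answer: 1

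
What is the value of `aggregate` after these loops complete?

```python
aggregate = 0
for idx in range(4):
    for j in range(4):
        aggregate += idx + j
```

Sum of all idx+j for idx,j in 4x4
`aggregate` takes the values: 0 → 1 → 3 → 6 → 7 → 9 → 12 → 16 → 18 → 21 → 25 → 30 → 33 → 37 → 42 → 48

Answer: 48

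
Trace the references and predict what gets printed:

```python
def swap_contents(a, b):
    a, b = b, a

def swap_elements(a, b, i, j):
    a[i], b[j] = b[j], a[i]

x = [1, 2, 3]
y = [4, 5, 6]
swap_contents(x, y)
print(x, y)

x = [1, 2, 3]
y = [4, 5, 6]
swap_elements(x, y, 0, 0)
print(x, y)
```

Key concept: parameter rebinding vs mutation.
Step by step:
`x = [1, 2, 3]` → x = [1, 2, 3]
`y = [4, 5, 6]` → y = [4, 5, 6]
`swap_contents(x, y)` → no visible change to tracked variables
`print(x, y)` → prints [1, 2, 3] [4, 5, 6]
`x = [1, 2, 3]` → x = [1, 2, 3]
`y = [4, 5, 6]` → y = [4, 5, 6]
`swap_elements(x, y, 0, 0)` → x = [4, 2, 3]; y = [1, 5, 6]
`print(x, y)` → prints [4, 2, 3] [1, 5, 6]

Answer:
[1, 2, 3] [4, 5, 6]
[4, 2, 3] [1, 5, 6]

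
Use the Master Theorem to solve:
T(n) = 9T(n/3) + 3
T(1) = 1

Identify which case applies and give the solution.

a=9, b=3, f(n)=3. log_3(9) = 2. Since c=0 < 2, Case 1 applies: T(n) = Θ(n^log_b(a)) = O(n^2).

Answer: O(n^2) - Case 1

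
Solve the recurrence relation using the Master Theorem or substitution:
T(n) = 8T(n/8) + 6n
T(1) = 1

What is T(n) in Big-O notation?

By Master Theorem: a=8, b=8, f(n)=6n. Since log_8(8) = 1 and f(n) = Θ(n^1), Case 2 applies. T(n) = O(n log n).

Answer: O(n log n)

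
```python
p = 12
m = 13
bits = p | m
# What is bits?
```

Trace:
`p = 12` → p = 12
`m = 13` → m = 13
`bits = p | m` → bits = 13
So bits = 13

Answer: 13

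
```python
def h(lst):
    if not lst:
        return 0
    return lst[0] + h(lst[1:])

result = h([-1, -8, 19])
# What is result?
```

(-1) + (-8) + 19 + 0 = 10

Answer: 10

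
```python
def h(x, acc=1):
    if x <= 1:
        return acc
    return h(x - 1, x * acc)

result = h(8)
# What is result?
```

Accumulator trace (n, acc): (8, 1) -> (7, 8) -> (6, 56) -> (5, 336) -> (4, 1680) -> (3, 6720) -> (2, 20160) -> (1, 40320) -> return 40320

Answer: 40320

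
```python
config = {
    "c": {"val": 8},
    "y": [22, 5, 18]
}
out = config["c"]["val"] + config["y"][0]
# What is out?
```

Trace:
`config = { ...` → config = {'c': {'val': 8}, 'y': [22, 5, 18]}
`out = config["c"]["val"] + config["y"][0]` → out = 30
So out = 30

Answer: 30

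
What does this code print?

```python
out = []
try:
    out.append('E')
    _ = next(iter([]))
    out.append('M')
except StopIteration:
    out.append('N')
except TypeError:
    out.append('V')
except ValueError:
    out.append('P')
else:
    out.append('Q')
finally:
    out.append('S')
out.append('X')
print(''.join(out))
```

Execution trace: 'E' (try body) → 'N' (except StopIteration) → 'S' (finally) → 'X' (after the try/except). Output: ENSX

Answer: ENSX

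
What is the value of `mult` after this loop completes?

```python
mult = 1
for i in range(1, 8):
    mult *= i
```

7! = 5040
`mult` takes the values: 1 → 2 → 6 → 24 → 120 → 720 → 5040

Answer: 5040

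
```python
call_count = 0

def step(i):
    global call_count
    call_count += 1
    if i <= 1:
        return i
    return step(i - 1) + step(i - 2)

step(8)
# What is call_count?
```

Calls(i) = 1 + Calls(i-1) + Calls(i-2); Calls(0)=Calls(1)=1. For i=8 this gives 67.

Answer: 67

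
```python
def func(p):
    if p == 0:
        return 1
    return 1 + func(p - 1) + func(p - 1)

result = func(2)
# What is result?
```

func(p) = 1 + 2·func(p-1), func(0)=1. Closed form: (1+1)·2^2 - 1 = 7.

Answer: 7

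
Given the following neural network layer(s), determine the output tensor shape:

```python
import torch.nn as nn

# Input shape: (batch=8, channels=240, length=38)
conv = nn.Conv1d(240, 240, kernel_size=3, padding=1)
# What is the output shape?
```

Input: (8, 240, 38) -> Output: (8, 240, 38)

Answer: (8, 240, 38)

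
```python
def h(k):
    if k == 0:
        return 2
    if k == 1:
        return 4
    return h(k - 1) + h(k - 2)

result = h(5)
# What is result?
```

Build up from base cases: h(0)=2, h(1)=4, h(2)=6, h(3)=10, h(4)=16, h(5)=26

Answer: 26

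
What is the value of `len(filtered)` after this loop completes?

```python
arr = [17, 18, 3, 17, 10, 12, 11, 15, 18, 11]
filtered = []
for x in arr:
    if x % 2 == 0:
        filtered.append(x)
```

Count even numbers in [17, 18, 3, 17, 10, 12, 11, 15, 18, 11]
`filtered` takes the values: [] → [18] → [18, 10] → [18, 10, 12] → [18, 10, 12, 18]
So `len(filtered)` = 4

Answer: 4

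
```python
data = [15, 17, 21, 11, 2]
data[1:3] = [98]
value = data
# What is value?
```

Trace:
`data = [15, 17, 21, 11, 2]` → data = [15, 17, 21, 11, 2]
`data[1:3] = [98]` → data = [15, 98, 11, 2]
`value = data` → value = [15, 98, 11, 2]
So value = [15, 98, 11, 2]

Answer: [15, 98, 11, 2]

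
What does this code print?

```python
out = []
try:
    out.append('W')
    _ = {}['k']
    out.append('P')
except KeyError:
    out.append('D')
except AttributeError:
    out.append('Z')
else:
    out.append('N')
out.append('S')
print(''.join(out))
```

Execution trace: 'W' (try body) → 'D' (except KeyError) → 'S' (after the try/except). Output: WDS

Answer: WDS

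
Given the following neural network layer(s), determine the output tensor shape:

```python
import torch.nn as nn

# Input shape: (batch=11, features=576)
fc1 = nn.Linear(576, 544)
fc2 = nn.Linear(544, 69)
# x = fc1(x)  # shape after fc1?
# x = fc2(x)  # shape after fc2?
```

Input: (11, 576) -> after fc1: (11, 544) -> Output: (11, 69)

Answer: (11, 69)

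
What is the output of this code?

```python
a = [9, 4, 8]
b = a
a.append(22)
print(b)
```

Key concept: basic list aliasing.
Step by step:
`a = [9, 4, 8]` → a = [9, 4, 8]
`b = a` → b = [9, 4, 8] (same object as a)
`a.append(22)` → a = [9, 4, 8, 22] (same object as b); b = [9, 4, 8, 22] (same object as a)
`print(b)` → prints [9, 4, 8, 22]

Answer: [9, 4, 8, 22]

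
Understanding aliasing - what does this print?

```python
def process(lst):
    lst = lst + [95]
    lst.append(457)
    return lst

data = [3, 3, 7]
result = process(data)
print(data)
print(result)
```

Key concept: rebinding parameter vs mutation.
Step by step:
`data = [3, 3, 7]` → data = [3, 3, 7]
`result = process(data)` → result = [3, 3, 7, 95, 457]
`print(data)` → prints [3, 3, 7]
`print(result)` → prints [3, 3, 7, 95, 457]

Answer:
[3, 3, 7]
[3, 3, 7, 95, 457]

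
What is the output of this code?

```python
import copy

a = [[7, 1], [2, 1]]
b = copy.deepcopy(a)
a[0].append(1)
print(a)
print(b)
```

Key concept: deep copy is fully independent.
Step by step:
`a = [[7, 1], [2, 1]]` → a = [[7, 1], [2, 1]]
`b = copy.deepcopy(a)` → b = [[7, 1], [2, 1]]
`a[0].append(1)` → a = [[7, 1, 1], [2, 1]]
`print(a)` → prints [[7, 1, 1], [2, 1]]
`print(b)` → prints [[7, 1], [2, 1]]

Answer:
[[7, 1, 1], [2, 1]]
[[7, 1], [2, 1]]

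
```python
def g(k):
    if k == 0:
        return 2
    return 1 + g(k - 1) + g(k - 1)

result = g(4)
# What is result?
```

g(k) = 1 + 2·g(k-1), g(0)=2. Closed form: (2+1)·2^4 - 1 = 47.

Answer: 47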